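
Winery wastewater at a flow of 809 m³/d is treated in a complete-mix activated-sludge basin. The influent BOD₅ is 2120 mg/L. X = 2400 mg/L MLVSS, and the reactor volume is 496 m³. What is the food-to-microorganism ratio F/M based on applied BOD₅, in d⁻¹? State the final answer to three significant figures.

F/M ≈ 1.44 d⁻¹

F/M = applied load / biomass = Q·S₀/(V·X) = 809 × 2120 / (496.0 × 2400) = 1.441 d⁻¹.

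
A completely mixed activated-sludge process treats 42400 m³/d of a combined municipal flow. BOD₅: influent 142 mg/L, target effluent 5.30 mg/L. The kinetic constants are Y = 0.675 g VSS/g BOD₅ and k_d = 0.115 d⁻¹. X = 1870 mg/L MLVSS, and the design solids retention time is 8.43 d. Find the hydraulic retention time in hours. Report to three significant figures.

τ ≈ 5.07 h

Rearranging the biomass balance for a CMAS with decay, V = Y·Q·ΔS·θ_c / [X·(1+k_d θ_c)] = 0.675 × 42400 × (142 − 5.30) × 8.43 / [1870 × (1 + 0.115 × 8.43)] = 3.3×10^7 / 3683 = 8955 m³.
τ = V/Q = 8955/42400 = 0.2112 d, or 5.069 h.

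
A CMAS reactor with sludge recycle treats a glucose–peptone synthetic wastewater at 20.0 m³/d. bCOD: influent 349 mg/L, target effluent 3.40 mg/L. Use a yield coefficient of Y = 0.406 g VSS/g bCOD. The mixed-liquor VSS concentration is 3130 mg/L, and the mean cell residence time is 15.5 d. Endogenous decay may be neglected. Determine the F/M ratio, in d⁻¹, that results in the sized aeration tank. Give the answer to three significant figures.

With k_d = 0 the design equation reduces to V = Y Q (S₀−S) θ_c / X = 0.406 × 20.0 × (349 − 3.40) × 15.5 / 3130 = 13.90 m³.
F/M = applied load / biomass = Q·S₀/(V·X) = 20.0 × 349 / (13.90 × 3130) = 0.1605 d⁻¹.

F/M ≈ 0.160 d⁻¹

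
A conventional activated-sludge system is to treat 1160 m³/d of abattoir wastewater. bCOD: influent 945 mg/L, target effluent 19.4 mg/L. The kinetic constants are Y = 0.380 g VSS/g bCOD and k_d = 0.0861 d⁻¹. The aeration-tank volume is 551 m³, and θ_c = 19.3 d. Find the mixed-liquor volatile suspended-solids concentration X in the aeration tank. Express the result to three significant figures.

X = Y·Q·ΔS·θ_c / [V·(1 + k_d θ_c)] = 0.380 × 1160 × (945 − 19.4) × 19.3 / [551 × (1 + 0.0861 × 19.3)] = 5369 mg/L.

X ≈ 5370 mg/L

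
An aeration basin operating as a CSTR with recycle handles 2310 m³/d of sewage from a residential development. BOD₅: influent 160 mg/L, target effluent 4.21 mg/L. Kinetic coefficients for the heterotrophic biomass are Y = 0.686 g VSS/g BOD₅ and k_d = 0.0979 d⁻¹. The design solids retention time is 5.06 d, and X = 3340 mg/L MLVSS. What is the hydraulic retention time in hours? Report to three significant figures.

τ ≈ 2.60 h

Rearranging the biomass balance for a CMAS with decay, V = Y·Q·ΔS·θ_c / [X·(1+k_d θ_c)] = 0.686 × 2310 × (160 − 4.21) × 5.06 / [3340 × (1 + 0.0979 × 5.06)] = 1.25×10^6 / 4995 = 250.1 m³.
HRT = V/Q = 250.1 m³ / 2310 m³·d⁻¹ = 0.1083 d × 24 = 2.599 h.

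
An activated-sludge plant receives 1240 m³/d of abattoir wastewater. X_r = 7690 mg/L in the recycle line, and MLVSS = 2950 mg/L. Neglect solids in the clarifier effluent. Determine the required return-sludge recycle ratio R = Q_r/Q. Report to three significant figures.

R ≈ 0.622

Mass balance around the secondary clarifier (neglecting effluent solids): R = X / (X_r − X) = 2950 / (7690 − 2950) = 0.6224.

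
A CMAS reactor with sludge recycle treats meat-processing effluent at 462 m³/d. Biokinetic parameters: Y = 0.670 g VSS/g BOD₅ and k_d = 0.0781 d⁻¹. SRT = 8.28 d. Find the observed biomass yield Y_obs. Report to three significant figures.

The observed yield is Y_obs = Y/(1 + k_d·θ_c) = 0.670 / (1 + 0.0781 × 8.28) = 0.670 / 1.647 = 0.4069 g VSS per g BOD₅ removed.

Y_obs ≈ 0.407 g VSS/g BOD₅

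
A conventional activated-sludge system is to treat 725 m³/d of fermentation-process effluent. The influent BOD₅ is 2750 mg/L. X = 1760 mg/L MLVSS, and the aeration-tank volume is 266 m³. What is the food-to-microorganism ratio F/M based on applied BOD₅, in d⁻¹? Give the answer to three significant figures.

F/M = applied load / biomass = Q·S₀/(V·X) = 725 × 2750 / (266.0 × 1760) = 4.259 d⁻¹.

F/M ≈ 4.26 d⁻¹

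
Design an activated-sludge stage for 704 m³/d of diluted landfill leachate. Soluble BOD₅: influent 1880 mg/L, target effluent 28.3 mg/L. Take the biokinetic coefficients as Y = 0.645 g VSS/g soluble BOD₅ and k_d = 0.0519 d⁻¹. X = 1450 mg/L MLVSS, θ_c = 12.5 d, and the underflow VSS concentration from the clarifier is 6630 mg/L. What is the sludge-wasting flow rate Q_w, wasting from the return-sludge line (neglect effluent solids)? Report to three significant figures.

Q_w ≈ 76.9 m³/d

From the SRT design equation V = Y Q (S₀−S) θ_c / [X (1 + k_d θ_c)] = 0.645 × 704 × (1880 − 28.3) × 12.5 / [1450 × (1 + 0.0519 × 12.5)] = 1.05×10^7 / 2391 = 4396 m³.
Wasting from the return line (neglecting effluent solids): Q_w = V·X / (θ_c·X_r) = 4396 × 1450 / (12.5 × 6630) = 76.92 m³/d.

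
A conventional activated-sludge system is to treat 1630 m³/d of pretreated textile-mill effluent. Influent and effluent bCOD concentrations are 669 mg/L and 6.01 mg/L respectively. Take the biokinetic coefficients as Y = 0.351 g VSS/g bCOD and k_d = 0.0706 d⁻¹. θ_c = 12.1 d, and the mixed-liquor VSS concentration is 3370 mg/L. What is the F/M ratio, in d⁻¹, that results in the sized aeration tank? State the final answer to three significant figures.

F/M ≈ 0.441 d⁻¹

Rearranging the biomass balance for a CMAS with decay, V = Y·Q·ΔS·θ_c / [X·(1+k_d θ_c)] = 0.351 × 1630 × (669 − 6.01) × 12.1 / [3370 × (1 + 0.0706 × 12.1)] = 4.59×10^6 / 6249 = 734.5 m³.
F/M = Q·S₀ / (V·X) = 1630 × 669 / (734.5 × 3370) = 0.4406 g bCOD·(g VSS·d)⁻¹.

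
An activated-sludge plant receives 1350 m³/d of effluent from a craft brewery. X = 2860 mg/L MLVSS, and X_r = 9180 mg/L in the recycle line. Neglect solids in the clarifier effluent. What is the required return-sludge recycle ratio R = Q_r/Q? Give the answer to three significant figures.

R ≈ 0.453

Solids balance on the clarifier gives (1+R)X = R·X_r, so R = X/(X_r − X) = 2860 / (9180 − 2860) = 0.4525.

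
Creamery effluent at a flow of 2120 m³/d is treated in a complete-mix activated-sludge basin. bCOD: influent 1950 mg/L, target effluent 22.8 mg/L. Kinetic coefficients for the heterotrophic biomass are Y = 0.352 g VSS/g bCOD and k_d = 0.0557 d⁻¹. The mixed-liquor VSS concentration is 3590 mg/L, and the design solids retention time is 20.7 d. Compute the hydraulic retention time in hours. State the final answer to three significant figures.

Rearranging the biomass balance for a CMAS with decay, V = Y·Q·ΔS·θ_c / [X·(1+k_d θ_c)] = 0.352 × 2120 × (1950 − 22.8) × 20.7 / [3590 × (1 + 0.0557 × 20.7)] = 2.98×10^7 / 7729 = 3852 m³.
HRT = V/Q = 3852 m³ / 2120 m³·d⁻¹ = 1.817 d × 24 = 43.60 h.

τ ≈ 43.6 h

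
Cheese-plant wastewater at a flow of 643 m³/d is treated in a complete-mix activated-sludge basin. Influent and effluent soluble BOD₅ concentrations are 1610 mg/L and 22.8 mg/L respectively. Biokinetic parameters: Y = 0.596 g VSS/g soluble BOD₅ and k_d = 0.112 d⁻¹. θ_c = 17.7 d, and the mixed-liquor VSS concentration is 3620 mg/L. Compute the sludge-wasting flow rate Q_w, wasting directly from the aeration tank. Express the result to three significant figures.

Q_w ≈ 56.3 m³/d

Rearranging the biomass balance for a CMAS with decay, V = Y·Q·ΔS·θ_c / [X·(1+k_d θ_c)] = 0.596 × 643 × (1610 − 22.8) × 17.7 / [3620 × (1 + 0.112 × 17.7)] = 1.08×10^7 / 10796 = 997.2 m³.
For wasting at MLVSS concentration, Q_w = V/θ_c = 997.2/17.7 = 56.34 m³/d.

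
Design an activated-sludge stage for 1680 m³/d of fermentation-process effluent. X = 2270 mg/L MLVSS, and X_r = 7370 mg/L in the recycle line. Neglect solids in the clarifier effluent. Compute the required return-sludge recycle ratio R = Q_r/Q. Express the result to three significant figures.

R = Q_r/Q = X/(X_r − X) = 2270 / (7370 − 2270) = 0.4451.

R ≈ 0.445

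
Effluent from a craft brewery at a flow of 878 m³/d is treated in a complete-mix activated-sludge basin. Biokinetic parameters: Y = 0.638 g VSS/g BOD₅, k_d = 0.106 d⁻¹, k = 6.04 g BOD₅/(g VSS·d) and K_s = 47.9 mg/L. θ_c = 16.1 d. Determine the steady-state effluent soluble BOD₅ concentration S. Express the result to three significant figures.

S ≈ 2.18 mg/L

Effluent substrate depends only on kinetics and SRT: S = K_s(1 + k_d θ_c) / [θ_c(Yk − k_d) − 1] = 47.9 × (1 + 0.106 × 16.1) / [16.1 × (0.638 × 6.04 − 0.106) − 1] = 129.6 / 59.34 = 2.185 mg/L.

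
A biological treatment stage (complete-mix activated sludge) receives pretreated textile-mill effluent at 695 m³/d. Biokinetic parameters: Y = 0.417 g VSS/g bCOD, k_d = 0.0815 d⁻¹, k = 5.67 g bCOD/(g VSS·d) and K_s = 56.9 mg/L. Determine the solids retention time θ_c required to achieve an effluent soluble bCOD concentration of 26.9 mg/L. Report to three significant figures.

θ_c ≈ 1.48 d

From 1/θ_c = Y·k·S/(K_s + S) − k_d: Y·k·S/(K_s+S) = 0.417 × 5.67 × 26.9 / (56.9 + 26.9) = 0.7590 d⁻¹.
1/θ_c = 0.7590 − 0.0815 = 0.6775 d⁻¹, so θ_c = 1.476 d.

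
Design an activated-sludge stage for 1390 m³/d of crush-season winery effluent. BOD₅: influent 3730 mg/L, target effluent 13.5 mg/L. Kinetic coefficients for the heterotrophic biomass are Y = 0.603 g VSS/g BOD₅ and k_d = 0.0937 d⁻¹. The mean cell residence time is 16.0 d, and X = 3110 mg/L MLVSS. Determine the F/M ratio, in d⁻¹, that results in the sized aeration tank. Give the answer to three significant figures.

From the SRT design equation V = Y Q (S₀−S) θ_c / [X (1 + k_d θ_c)] = 0.603 × 1390 × (3730 − 13.5) × 16.0 / [3110 × (1 + 0.0937 × 16.0)] = 4.98×10^7 / 7773 = 6412 m³.
F/M = Q·S₀ / (V·X) = 1390 × 3730 / (6412 × 3110) = 0.2600 g BOD₅·(g VSS·d)⁻¹.

F/M ≈ 0.260 d⁻¹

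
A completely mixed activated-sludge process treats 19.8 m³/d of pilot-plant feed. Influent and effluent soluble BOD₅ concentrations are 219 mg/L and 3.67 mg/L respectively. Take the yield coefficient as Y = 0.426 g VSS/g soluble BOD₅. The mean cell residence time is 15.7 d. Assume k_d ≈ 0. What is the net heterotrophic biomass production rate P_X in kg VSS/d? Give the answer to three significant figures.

Since k_d ≈ 0, Y_obs = Y = 0.426 g VSS/g soluble BOD₅.
Q·(S₀ − S) = 19.8 × (219 − 3.67) × 10⁻³ = 4.264 kg/d removed.
Net biomass production P_X = Y_obs × Q·(S₀ − S) = 0.4260 × 4.264 = 1.816 kg VSS/d.

P_X ≈ 1.82 kg VSS/d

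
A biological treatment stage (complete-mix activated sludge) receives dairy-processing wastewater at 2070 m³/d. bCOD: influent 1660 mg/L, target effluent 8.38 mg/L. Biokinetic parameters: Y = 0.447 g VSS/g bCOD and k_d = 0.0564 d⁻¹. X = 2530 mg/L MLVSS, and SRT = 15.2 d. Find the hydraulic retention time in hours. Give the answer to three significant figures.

τ ≈ 57.3 h

Steady-state biomass mass balance: V·X·(1 + k_d·θ_c) = Y·Q·(S₀ − S)·θ_c, so V = 0.447 × 2070 × (1660 − 8.38) × 15.2 / [2530 × (1 + 0.0564 × 15.2)] = 2.32×10^7 / 4699 = 4943 m³.
HRT = V/Q = 4943 m³ / 2070 m³·d⁻¹ = 2.388 d × 24 = 57.32 h.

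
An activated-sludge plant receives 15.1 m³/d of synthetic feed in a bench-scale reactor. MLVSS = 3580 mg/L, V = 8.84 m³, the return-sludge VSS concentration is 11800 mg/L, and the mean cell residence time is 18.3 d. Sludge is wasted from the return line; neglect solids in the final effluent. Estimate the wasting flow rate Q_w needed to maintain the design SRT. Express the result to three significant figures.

Q_w ≈ 0.147 m³/d

θ_c = V·X/(Q_w·X_r) when wasting from the recycle, so Q_w = V·X/(θ_c·X_r) = 8.840 × 3580 / (18.3 × 11800) = 0.1466 m³/d.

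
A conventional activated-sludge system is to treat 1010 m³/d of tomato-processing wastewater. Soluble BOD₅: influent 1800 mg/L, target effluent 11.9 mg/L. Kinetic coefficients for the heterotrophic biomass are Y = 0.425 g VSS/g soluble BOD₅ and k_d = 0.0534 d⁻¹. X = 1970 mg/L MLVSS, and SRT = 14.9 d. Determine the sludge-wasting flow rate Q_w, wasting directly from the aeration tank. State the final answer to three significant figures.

Q_w ≈ 217 m³/d

Steady-state biomass mass balance: V·X·(1 + k_d·θ_c) = Y·Q·(S₀ − S)·θ_c, so V = 0.425 × 1010 × (1800 − 11.9) × 14.9 / [1970 × (1 + 0.0534 × 14.9)] = 1.14×10^7 / 3537 = 3233 m³.
For wasting at MLVSS concentration, Q_w = V/θ_c = 3233/14.9 = 217.0 m³/d.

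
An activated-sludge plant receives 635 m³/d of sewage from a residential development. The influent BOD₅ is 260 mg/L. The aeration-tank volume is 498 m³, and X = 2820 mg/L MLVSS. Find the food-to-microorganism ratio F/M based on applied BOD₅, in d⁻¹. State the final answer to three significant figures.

F/M = Q·S₀ / (V·X) = 635 × 260 / (498.0 × 2820) = 0.1176 g BOD₅·(g VSS·d)⁻¹.

F/M ≈ 0.118 d⁻¹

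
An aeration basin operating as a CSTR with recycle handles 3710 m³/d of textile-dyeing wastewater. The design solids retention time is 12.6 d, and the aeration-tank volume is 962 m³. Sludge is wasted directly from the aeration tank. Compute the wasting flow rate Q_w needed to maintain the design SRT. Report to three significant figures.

Wasting from the aeration tank: Q_w = V / θ_c = 962.0 / 12.6 = 76.35 m³/d.

Q_w ≈ 76.3 m³/d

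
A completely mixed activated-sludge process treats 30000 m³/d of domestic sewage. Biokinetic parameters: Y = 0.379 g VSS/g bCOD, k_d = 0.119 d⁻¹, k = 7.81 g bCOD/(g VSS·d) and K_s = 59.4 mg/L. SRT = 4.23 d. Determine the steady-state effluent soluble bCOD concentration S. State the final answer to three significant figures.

For a completely mixed reactor with recycle the Lawrence–McCarty relation gives S = K_s·(1 + k_d·θ_c) / [θ_c·(Y·k − k_d) − 1] = 59.4 × (1 + 0.119 × 4.23) / [4.23 × (0.379 × 7.81 − 0.119) − 1] = 89.30 / 11.02 = 8.105 mg/L.

S ≈ 8.11 mg/L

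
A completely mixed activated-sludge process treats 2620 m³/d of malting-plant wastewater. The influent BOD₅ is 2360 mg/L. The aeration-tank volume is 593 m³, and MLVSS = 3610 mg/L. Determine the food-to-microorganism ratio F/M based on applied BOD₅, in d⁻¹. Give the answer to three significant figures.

F/M = applied load / biomass = Q·S₀/(V·X) = 2620 × 2360 / (593.0 × 3610) = 2.888 d⁻¹.

F/M ≈ 2.89 d⁻¹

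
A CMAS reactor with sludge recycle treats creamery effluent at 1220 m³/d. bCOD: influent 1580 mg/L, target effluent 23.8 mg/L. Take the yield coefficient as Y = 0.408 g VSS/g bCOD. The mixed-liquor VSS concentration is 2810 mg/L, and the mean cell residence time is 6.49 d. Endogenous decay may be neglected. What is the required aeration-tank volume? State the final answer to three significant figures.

V ≈ 1790 m³

V·X = Y·Q·ΔS·θ_c gives V = 0.408 × 1220 × (1580 − 23.8) × 6.49 / 2810 = 1789 m³.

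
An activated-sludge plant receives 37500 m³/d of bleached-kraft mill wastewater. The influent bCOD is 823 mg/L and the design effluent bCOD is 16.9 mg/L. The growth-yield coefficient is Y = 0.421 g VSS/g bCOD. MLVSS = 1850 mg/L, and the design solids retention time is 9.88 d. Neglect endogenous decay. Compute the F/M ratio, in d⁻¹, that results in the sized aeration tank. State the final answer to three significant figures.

Biomass mass balance (decay neglected): V·X = Y·Q·(S₀ − S)·θ_c, so V = 0.421 × 37500 × (823 − 16.9) × 9.88 / 1850 = 67965 m³.
F/M = applied load / biomass = Q·S₀/(V·X) = 37500 × 823 / (67965 × 1850) = 0.2455 d⁻¹.

F/M ≈ 0.245 d⁻¹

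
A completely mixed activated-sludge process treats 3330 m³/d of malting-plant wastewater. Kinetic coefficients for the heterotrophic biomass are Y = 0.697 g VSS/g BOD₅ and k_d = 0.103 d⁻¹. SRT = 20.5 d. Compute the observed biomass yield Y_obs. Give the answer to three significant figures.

Y_obs ≈ 0.224 g VSS/g BOD₅

Y_obs = Y / (1 + k_d θ_c) = 0.697 / (1 + 0.103 × 20.5) = 0.697 / 3.111 = 0.2240.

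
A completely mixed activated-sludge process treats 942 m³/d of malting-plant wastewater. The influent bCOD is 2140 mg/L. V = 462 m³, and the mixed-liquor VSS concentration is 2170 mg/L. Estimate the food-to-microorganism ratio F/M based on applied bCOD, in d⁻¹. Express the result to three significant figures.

F/M ≈ 2.01 d⁻¹

F/M = Q·S₀ / (V·X) = 942 × 2140 / (462.0 × 2170) = 2.011 g bCOD·(g VSS·d)⁻¹.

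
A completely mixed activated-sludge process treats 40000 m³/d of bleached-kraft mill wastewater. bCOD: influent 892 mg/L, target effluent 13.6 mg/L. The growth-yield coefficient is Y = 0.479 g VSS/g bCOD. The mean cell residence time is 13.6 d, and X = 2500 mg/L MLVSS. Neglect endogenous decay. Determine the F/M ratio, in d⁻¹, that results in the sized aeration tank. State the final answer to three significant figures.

F/M ≈ 0.156 d⁻¹

Biomass mass balance (decay neglected): V·X = Y·Q·(S₀ − S)·θ_c, so V = 0.479 × 40000 × (892 − 13.6) × 13.6 / 2500 = 91556 m³.
F/M = applied load / biomass = Q·S₀/(V·X) = 40000 × 892 / (91556 × 2500) = 0.1559 d⁻¹.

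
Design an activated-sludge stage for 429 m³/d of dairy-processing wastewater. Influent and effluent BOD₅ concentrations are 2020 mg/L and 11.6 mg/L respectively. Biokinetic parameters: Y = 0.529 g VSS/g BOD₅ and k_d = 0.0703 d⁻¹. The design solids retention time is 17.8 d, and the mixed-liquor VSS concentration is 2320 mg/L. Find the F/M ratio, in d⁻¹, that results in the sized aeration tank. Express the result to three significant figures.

F/M ≈ 0.240 d⁻¹

Steady-state biomass mass balance: V·X·(1 + k_d·θ_c) = Y·Q·(S₀ − S)·θ_c, so V = 0.529 × 429 × (2020 − 11.6) × 17.8 / [2320 × (1 + 0.0703 × 17.8)] = 8.11×10^6 / 5223 = 1553 m³.
F/M = applied load / biomass = Q·S₀/(V·X) = 429 × 2020 / (1553 × 2320) = 0.2405 d⁻¹.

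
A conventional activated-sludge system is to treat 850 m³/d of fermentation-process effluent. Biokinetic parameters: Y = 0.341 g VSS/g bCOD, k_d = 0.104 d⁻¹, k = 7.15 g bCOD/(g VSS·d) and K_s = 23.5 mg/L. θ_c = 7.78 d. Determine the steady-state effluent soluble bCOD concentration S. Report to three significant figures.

S ≈ 2.48 mg/L

Effluent substrate depends only on kinetics and SRT: S = K_s(1 + k_d θ_c) / [θ_c(Yk − k_d) − 1] = 23.5 × (1 + 0.104 × 7.78) / [7.78 × (0.341 × 7.15 − 0.104) − 1] = 42.51 / 17.16 = 2.478 mg/L.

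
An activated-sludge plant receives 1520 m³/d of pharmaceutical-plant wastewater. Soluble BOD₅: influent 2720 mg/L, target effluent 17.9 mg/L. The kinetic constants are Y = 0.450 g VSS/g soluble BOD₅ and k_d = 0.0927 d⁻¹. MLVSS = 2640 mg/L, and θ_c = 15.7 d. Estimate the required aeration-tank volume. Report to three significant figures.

Steady-state biomass mass balance: V·X·(1 + k_d·θ_c) = Y·Q·(S₀ − S)·θ_c, so V = 0.450 × 1520 × (2720 − 17.9) × 15.7 / [2640 × (1 + 0.0927 × 15.7)] = 2.9×10^7 / 6482 = 4476 m³.

V ≈ 4480 m³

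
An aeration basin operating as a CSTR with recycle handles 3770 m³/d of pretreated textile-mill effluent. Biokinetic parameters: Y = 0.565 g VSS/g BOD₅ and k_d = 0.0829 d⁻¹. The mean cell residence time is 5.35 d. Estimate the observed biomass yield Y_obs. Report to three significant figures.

Observed yield with endogenous decay: Y_obs = Y / (1 + k_d·θ_c) = 0.565 / (1 + 0.0829 × 5.35) = 0.565 / 1.444 = 0.3914 g VSS/g BOD₅.

Y_obs ≈ 0.391 g VSS/g BOD₅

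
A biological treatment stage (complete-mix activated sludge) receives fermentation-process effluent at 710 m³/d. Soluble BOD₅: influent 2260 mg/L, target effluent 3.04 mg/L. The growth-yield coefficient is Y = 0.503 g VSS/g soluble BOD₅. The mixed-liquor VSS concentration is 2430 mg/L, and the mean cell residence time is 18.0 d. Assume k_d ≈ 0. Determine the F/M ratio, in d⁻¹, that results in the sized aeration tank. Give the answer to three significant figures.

Biomass mass balance (decay neglected): V·X = Y·Q·(S₀ − S)·θ_c, so V = 0.503 × 710 × (2260 − 3.04) × 18.0 / 2430 = 5971 m³.
Food-to-microorganism ratio F/M = Q S₀ / (V X) = 710 × 2260 / (5971 × 2430) = 0.1106 d⁻¹.

F/M ≈ 0.111 d⁻¹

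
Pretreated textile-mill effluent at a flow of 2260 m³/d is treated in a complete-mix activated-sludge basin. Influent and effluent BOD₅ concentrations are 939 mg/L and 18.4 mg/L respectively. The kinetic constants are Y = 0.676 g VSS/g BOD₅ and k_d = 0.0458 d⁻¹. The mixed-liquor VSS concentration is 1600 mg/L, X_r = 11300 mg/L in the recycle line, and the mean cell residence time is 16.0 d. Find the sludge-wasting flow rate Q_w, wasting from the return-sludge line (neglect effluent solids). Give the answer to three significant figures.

From the SRT design equation V = Y Q (S₀−S) θ_c / [X (1 + k_d θ_c)] = 0.676 × 2260 × (939 − 18.4) × 16.0 / [1600 × (1 + 0.0458 × 16.0)] = 2.25×10^7 / 2772 = 8117 m³.
Wasting from the return line (neglecting effluent solids): Q_w = V·X / (θ_c·X_r) = 8117 × 1600 / (16.0 × 11300) = 71.83 m³/d.

Q_w ≈ 71.8 m³/d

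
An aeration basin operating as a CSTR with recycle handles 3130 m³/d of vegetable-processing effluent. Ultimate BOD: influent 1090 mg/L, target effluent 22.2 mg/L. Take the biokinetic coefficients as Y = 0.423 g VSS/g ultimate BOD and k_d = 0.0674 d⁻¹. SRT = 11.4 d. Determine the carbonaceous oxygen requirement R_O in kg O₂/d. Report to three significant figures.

Observed yield with endogenous decay: Y_obs = Y / (1 + k_d·θ_c) = 0.423 / (1 + 0.0674 × 11.4) = 0.423 / 1.768 = 0.2392 g VSS/g ultimate BOD.
Mass of ultimate BOD removed per day: Q(S₀ − S) = 3130 × 1068 g/m³ = 3342 kg/d.
Biomass synthesised: P_X = Y_obs × 3342 = 799.5 kg VSS/d.
R_O = Q·(S₀ − S) − 1.42·P_X = 3342 − 1.42 × 799.5 = 2207 kg O₂/d.

R_O ≈ 2210 kg O₂/d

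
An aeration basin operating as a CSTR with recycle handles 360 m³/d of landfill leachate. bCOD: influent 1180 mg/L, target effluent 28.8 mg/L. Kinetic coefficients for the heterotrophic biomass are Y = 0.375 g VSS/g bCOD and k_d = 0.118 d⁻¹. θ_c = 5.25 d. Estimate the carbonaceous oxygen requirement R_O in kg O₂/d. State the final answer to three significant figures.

The observed yield is Y_obs = Y/(1 + k_d·θ_c) = 0.375 / (1 + 0.118 × 5.25) = 0.375 / 1.619 = 0.2316 g VSS per g bCOD removed.
Substrate removed = Q·(S₀ − S) = 360 m³/d × (1180 − 28.8) g/m³ = 4.14×10^5 g/d = 414.4 kg/d.
Net sludge production P_X = 0.2316 × 414.4 = 95.96 kg VSS/d.
R_O = Q·(S₀ − S) − 1.42·P_X = 414.4 − 1.42 × 95.96 = 278.2 kg O₂/d.

R_O ≈ 278 kg O₂/d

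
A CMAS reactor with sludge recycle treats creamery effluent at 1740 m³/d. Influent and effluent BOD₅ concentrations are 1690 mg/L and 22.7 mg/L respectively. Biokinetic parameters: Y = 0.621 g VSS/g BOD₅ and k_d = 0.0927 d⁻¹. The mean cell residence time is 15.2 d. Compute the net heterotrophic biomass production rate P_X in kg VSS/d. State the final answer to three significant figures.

P_X ≈ 748 kg VSS/d

Correct the yield for decay: Y_obs = Y/(1 + k_d θ_c) = 0.621 / (1 + 0.0927 × 15.2) = 0.621 / 2.409 = 0.2578.
Mass of BOD₅ removed per day: Q(S₀ − S) = 1740 × 1667 g/m³ = 2901 kg/d.
P_X = Y_obs · Q(S₀ − S) = 0.2578 × 2901 = 747.8 kg VSS/d.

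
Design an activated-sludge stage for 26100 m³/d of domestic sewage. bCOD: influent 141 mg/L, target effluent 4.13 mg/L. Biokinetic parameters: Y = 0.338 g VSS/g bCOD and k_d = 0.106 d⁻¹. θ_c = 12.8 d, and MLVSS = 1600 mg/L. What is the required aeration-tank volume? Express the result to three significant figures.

V ≈ 4100 m³

Steady-state biomass mass balance: V·X·(1 + k_d·θ_c) = Y·Q·(S₀ − S)·θ_c, so V = 0.338 × 26100 × (141 − 4.13) × 12.8 / [1600 × (1 + 0.106 × 12.8)] = 1.55×10^7 / 3771 = 4099 m³.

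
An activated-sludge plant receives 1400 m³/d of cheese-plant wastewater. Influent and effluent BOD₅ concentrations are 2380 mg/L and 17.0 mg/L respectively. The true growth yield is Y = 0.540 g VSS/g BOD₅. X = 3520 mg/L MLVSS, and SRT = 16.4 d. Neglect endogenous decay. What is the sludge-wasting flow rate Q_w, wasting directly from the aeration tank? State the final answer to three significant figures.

With k_d = 0 the design equation reduces to V = Y Q (S₀−S) θ_c / X = 0.540 × 1400 × (2380 − 17.0) × 16.4 / 3520 = 8323 m³.
Wasting from the aeration tank: Q_w = V / θ_c = 8323 / 16.4 = 507.5 m³/d.

Q_w ≈ 508 m³/d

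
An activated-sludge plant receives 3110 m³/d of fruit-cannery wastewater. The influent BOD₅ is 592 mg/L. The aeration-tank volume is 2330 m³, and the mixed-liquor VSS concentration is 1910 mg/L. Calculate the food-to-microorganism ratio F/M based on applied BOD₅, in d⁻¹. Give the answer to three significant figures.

F/M ≈ 0.414 d⁻¹

F/M = Q·S₀ / (V·X) = 3110 × 592 / (2330 × 1910) = 0.4137 g BOD₅·(g VSS·d)⁻¹.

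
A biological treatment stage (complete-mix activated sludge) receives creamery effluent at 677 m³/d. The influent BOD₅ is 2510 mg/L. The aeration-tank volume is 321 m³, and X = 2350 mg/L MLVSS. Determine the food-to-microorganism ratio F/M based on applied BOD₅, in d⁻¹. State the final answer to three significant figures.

F/M ≈ 2.25 d⁻¹

F/M = applied load / biomass = Q·S₀/(V·X) = 677 × 2510 / (321.0 × 2350) = 2.253 d⁻¹.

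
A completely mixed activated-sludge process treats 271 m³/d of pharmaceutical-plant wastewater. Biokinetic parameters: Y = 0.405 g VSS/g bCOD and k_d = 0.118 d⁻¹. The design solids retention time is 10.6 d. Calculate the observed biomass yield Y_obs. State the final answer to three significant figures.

Correct the yield for decay: Y_obs = Y/(1 + k_d θ_c) = 0.405 / (1 + 0.118 × 10.6) = 0.405 / 2.251 = 0.1799.

Y_obs ≈ 0.180 g VSS/g bCOD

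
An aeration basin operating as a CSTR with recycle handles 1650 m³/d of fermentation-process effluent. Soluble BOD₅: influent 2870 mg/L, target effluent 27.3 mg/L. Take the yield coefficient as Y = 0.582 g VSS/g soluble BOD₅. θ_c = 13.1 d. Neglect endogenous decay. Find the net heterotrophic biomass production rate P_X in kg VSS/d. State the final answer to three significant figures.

With endogenous decay neglected, the observed yield equals the true yield: Y_obs = Y = 0.582 g VSS/g soluble BOD₅.
ΔS = 2870 − 27.3 = 2843 mg/L, so the substrate removal rate is 1650 × 2843/1000 = 4690 kg soluble BOD₅/d.
So the net sludge growth is P_X = 0.5820 × 4690 = 2730 kg VSS/d.

P_X ≈ 2730 kg VSS/d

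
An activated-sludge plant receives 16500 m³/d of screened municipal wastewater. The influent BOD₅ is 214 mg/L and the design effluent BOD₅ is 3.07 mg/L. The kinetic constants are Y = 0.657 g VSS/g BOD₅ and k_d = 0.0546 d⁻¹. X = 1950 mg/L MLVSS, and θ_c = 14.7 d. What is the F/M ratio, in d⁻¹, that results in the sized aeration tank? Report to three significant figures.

From the SRT design equation V = Y Q (S₀−S) θ_c / [X (1 + k_d θ_c)] = 0.657 × 16500 × (214 − 3.07) × 14.7 / [1950 × (1 + 0.0546 × 14.7)] = 3.36×10^7 / 3515 = 9562 m³.
F/M = applied load / biomass = Q·S₀/(V·X) = 16500 × 214 / (9562 × 1950) = 0.1894 d⁻¹.

F/M ≈ 0.189 d⁻¹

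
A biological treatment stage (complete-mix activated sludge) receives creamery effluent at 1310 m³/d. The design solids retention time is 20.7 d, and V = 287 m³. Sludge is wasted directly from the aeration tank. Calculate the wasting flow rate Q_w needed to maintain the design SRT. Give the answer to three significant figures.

Q_w ≈ 13.9 m³/d

Wasting from the aeration tank: Q_w = V / θ_c = 287.0 / 20.7 = 13.86 m³/d.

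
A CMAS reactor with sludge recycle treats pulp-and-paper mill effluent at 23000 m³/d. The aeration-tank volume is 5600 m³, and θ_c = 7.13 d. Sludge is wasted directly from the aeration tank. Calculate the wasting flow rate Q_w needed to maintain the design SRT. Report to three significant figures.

Q_w ≈ 785 m³/d

With mixed-liquor wasting, θ_c = V/Q_w, so Q_w = V/θ_c = 5600/7.13 = 785.4 m³/d.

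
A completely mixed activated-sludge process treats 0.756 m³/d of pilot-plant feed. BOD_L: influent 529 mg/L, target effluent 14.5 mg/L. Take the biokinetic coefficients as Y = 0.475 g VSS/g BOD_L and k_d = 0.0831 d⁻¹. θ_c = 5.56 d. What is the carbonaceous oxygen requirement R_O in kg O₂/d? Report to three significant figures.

R_O ≈ 0.210 kg O₂/d

Correct the yield for decay: Y_obs = Y/(1 + k_d θ_c) = 0.475 / (1 + 0.0831 × 5.56) = 0.475 / 1.462 = 0.3249.
Substrate removed = Q·(S₀ − S) = 0.756 m³/d × (529 − 14.5) g/m³ = 3.89×10^2 g/d = 0.3890 kg/d.
P_X = Y_obs·Q·(S₀ − S) = 0.3249 × 0.3890 = 0.1264 kg VSS/d.
Carbonaceous O₂ demand = substrate oxidised − cell-mass equivalent = 0.3890 − 1.42 × 0.1264 = 0.2095 kg O₂/d.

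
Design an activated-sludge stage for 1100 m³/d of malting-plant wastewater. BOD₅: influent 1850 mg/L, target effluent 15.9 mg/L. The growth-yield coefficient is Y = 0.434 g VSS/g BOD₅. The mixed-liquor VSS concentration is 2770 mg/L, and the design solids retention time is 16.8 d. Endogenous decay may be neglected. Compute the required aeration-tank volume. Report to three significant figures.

V ≈ 5310 m³

Biomass mass balance (decay neglected): V·X = Y·Q·(S₀ − S)·θ_c, so V = 0.434 × 1100 × (1850 − 15.9) × 16.8 / 2770 = 5310 m³.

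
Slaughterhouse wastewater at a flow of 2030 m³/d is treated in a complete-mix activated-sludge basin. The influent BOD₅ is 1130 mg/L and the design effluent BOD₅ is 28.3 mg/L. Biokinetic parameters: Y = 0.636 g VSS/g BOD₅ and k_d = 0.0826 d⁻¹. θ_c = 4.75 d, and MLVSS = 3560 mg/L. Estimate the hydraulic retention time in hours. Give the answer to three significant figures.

Steady-state biomass mass balance: V·X·(1 + k_d·θ_c) = Y·Q·(S₀ − S)·θ_c, so V = 0.636 × 2030 × (1130 − 28.3) × 4.75 / [3560 × (1 + 0.0826 × 4.75)] = 6.76×10^6 / 4957 = 1363 m³.
HRT = V/Q = 1363 m³ / 2030 m³·d⁻¹ = 0.6715 d × 24 = 16.11 h.

τ ≈ 16.1 h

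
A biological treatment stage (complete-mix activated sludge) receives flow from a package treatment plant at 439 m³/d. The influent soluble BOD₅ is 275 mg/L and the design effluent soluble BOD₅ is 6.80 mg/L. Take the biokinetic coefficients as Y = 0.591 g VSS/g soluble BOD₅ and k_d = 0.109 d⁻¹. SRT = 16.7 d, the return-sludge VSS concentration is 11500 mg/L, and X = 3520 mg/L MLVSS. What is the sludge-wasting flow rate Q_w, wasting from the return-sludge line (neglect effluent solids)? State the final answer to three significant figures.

Q_w ≈ 2.15 m³/d

Steady-state biomass mass balance: V·X·(1 + k_d·θ_c) = Y·Q·(S₀ − S)·θ_c, so V = 0.591 × 439 × (275 − 6.80) × 16.7 / [3520 × (1 + 0.109 × 16.7)] = 1.16×10^6 / 9927 = 117.1 m³.
Q_w = (V·X)/(θ_c X_r) = 117.1 × 3520 / (16.7 × 11500) = 2.145 m³/d.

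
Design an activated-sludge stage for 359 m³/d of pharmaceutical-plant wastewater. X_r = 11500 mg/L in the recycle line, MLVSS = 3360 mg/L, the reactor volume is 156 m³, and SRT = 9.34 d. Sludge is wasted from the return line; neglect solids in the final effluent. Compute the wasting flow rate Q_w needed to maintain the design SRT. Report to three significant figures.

Wasting from the return line (neglecting effluent solids): Q_w = V·X / (θ_c·X_r) = 156.0 × 3360 / (9.34 × 11500) = 4.880 m³/d.

Q_w ≈ 4.88 m³/d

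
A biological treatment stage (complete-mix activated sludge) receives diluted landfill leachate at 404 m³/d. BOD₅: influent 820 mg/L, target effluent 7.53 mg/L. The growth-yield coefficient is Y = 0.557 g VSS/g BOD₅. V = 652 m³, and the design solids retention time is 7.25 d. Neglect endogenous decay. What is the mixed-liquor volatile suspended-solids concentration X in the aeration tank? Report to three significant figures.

X ≈ 2030 mg/L

From V·X = Y·Q·(S₀ − S)·θ_c (decay neglected): X = 0.557 × 404 × (820 − 7.53) × 7.25 / 652 = 2033 mg/L.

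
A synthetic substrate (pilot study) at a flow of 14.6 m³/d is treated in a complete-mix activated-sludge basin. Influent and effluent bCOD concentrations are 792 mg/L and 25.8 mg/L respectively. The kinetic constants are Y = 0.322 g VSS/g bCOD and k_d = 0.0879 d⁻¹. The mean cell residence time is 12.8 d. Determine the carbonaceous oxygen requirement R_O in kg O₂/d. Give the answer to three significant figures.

Correct the yield for decay: Y_obs = Y/(1 + k_d θ_c) = 0.322 / (1 + 0.0879 × 12.8) = 0.322 / 2.125 = 0.1515.
Substrate removed = Q·(S₀ − S) = 14.6 m³/d × (792 − 25.8) g/m³ = 1.12×10^4 g/d = 11.19 kg/d.
Net sludge production P_X = 0.1515 × 11.19 = 1.695 kg VSS/d.
Carbonaceous O₂ demand = substrate oxidised − cell-mass equivalent = 11.19 − 1.42 × 1.695 = 8.780 kg O₂/d.

R_O ≈ 8.78 kg O₂/d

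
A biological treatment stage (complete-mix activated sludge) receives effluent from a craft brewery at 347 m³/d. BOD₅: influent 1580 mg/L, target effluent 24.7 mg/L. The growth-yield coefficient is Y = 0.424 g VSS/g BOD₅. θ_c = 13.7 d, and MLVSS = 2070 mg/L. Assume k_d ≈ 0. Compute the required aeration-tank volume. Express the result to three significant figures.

V ≈ 1510 m³

V·X = Y·Q·ΔS·θ_c gives V = 0.424 × 347 × (1580 − 24.7) × 13.7 / 2070 = 1514 m³.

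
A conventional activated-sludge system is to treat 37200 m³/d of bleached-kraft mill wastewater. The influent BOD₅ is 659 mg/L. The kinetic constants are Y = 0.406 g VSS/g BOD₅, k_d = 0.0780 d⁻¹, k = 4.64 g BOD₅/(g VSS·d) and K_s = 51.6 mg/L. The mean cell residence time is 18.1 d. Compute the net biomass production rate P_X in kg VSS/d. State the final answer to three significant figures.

Effluent substrate depends only on kinetics and SRT: S = K_s(1 + k_d θ_c) / [θ_c(Yk − k_d) − 1] = 51.6 × (1 + 0.0780 × 18.1) / [18.1 × (0.406 × 4.64 − 0.0780) − 1] = 124.4 / 31.69 = 3.928 mg/L.
The observed yield is Y_obs = Y/(1 + k_d·θ_c) = 0.406 / (1 + 0.0780 × 18.1) = 0.406 / 2.412 = 0.1683 g VSS per g BOD₅ removed.
Substrate removed = Q·(S₀ − S) = 37200 m³/d × (659 − 3.93) g/m³ = 2.44×10^7 g/d = 24369 kg/d.
So the net sludge growth is P_X = 0.1683 × 24369 = 4102 kg VSS/d.

P_X ≈ 4100 kg VSS/d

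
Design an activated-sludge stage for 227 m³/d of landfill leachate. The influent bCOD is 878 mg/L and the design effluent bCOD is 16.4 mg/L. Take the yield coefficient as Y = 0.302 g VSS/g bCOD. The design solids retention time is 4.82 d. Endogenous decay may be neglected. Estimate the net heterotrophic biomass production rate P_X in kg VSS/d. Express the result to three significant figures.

P_X ≈ 59.1 kg VSS/d

Since k_d ≈ 0, Y_obs = Y = 0.302 g VSS/g bCOD.
Substrate removed = Q·(S₀ − S) = 227 m³/d × (878 − 16.4) g/m³ = 1.96×10^5 g/d = 195.6 kg/d.
So the net sludge growth is P_X = 0.3020 × 195.6 = 59.07 kg VSS/d.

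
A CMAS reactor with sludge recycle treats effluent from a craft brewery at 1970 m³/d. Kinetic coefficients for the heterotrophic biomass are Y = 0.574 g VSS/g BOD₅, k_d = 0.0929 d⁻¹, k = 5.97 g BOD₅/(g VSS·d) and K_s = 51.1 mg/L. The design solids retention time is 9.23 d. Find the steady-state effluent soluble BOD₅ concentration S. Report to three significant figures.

Effluent substrate depends only on kinetics and SRT: S = K_s(1 + k_d θ_c) / [θ_c(Yk − k_d) − 1] = 51.1 × (1 + 0.0929 × 9.23) / [9.23 × (0.574 × 5.97 − 0.0929) − 1] = 94.92 / 29.77 = 3.188 mg/L.

S ≈ 3.19 mg/L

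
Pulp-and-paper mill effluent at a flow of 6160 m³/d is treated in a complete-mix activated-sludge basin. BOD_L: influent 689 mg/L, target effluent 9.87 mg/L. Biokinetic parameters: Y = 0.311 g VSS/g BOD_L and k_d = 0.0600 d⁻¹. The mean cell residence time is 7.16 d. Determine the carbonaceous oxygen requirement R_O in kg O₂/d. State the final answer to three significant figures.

R_O ≈ 2890 kg O₂/d

The observed yield is Y_obs = Y/(1 + k_d·θ_c) = 0.311 / (1 + 0.0600 × 7.16) = 0.311 / 1.430 = 0.2175 g VSS per g BOD_L removed.
Mass of BOD_L removed per day: Q(S₀ − S) = 6160 × 679.1 g/m³ = 4183 kg/d.
P_X = Y_obs·Q·(S₀ − S) = 0.2175 × 4183 = 910.1 kg VSS/d.
R_O = Q·ΔS − 1.42 P_X = 4183 − 1292 = 2891 kg O₂/d.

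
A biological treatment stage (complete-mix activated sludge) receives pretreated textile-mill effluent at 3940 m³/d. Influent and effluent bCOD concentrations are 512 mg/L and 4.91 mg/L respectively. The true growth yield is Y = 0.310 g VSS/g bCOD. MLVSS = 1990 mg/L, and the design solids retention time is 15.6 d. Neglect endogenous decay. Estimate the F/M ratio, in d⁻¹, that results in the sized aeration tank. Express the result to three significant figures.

With k_d = 0 the design equation reduces to V = Y Q (S₀−S) θ_c / X = 0.310 × 3940 × (512 − 4.91) × 15.6 / 1990 = 4855 m³.
F/M = Q·S₀ / (V·X) = 3940 × 512 / (4855 × 1990) = 0.2088 g bCOD·(g VSS·d)⁻¹.

F/M ≈ 0.209 d⁻¹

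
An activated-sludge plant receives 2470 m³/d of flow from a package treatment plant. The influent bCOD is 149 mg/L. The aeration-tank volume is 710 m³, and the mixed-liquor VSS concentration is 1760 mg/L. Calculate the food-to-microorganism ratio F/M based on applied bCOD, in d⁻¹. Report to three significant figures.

F/M ≈ 0.295 d⁻¹

F/M = applied load / biomass = Q·S₀/(V·X) = 2470 × 149 / (710.0 × 1760) = 0.2945 d⁻¹.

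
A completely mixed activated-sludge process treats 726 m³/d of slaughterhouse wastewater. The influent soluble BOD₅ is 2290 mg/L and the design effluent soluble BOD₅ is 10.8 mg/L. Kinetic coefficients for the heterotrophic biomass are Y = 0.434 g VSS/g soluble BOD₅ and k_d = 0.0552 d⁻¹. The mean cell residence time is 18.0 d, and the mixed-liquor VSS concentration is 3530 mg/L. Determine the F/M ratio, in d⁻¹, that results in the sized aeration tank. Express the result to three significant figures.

Steady-state biomass mass balance: V·X·(1 + k_d·θ_c) = Y·Q·(S₀ − S)·θ_c, so V = 0.434 × 726 × (2290 − 10.8) × 18.0 / [3530 × (1 + 0.0552 × 18.0)] = 1.29×10^7 / 7037 = 1837 m³.
F/M = applied load / biomass = Q·S₀/(V·X) = 726 × 2290 / (1837 × 3530) = 0.2564 d⁻¹.

F/M ≈ 0.256 d⁻¹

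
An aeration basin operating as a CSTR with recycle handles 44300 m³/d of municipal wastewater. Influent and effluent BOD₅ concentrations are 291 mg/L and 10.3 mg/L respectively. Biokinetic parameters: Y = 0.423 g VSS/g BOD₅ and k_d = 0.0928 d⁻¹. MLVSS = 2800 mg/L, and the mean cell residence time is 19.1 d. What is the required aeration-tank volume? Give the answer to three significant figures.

V ≈ 12900 m³

From the SRT design equation V = Y Q (S₀−S) θ_c / [X (1 + k_d θ_c)] = 0.423 × 44300 × (291 − 10.3) × 19.1 / [2800 × (1 + 0.0928 × 19.1)] = 1×10^8 / 7763 = 12942 m³.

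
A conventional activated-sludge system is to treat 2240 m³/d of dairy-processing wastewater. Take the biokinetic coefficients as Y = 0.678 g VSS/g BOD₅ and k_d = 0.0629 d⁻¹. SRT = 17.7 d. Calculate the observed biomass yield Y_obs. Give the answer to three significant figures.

Y_obs ≈ 0.321 g VSS/g BOD₅

Observed yield with endogenous decay: Y_obs = Y / (1 + k_d·θ_c) = 0.678 / (1 + 0.0629 × 17.7) = 0.678 / 2.113 = 0.3208 g VSS/g BOD₅.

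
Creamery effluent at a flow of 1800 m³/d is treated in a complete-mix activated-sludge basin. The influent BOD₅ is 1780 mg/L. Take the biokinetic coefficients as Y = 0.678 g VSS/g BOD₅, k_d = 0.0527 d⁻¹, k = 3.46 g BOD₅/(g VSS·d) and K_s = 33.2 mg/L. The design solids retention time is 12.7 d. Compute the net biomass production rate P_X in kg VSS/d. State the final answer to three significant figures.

P_X ≈ 1300 kg VSS/d

From the Monod/SRT balance for a CMAS, S = K_s·(1+k_d θ_c)/[θ_c·(Y k − k_d) − 1] = 33.2 × (1 + 0.0527 × 12.7) / [12.7 × (0.678 × 3.46 − 0.0527) − 1] = 55.42 / 28.12 = 1.971 mg/L.
Observed yield with endogenous decay: Y_obs = Y / (1 + k_d·θ_c) = 0.678 / (1 + 0.0527 × 12.7) = 0.678 / 1.669 = 0.4062 g VSS/g BOD₅.
Substrate removed = Q·(S₀ − S) = 1800 m³/d × (1780 − 1.97) g/m³ = 3.2×10^6 g/d = 3200 kg/d.
Biomass produced: P_X = Y_obs·Q·ΔS = 0.4062 × 3200 ≈ 1300 kg VSS/d.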